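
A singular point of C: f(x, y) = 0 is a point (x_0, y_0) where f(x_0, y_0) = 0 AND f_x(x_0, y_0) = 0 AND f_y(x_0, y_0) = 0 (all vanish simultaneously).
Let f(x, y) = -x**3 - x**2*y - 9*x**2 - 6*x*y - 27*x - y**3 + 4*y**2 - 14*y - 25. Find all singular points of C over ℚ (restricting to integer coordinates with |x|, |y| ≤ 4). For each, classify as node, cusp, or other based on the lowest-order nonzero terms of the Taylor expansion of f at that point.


Singular points: {(-3, 1)}; classification: node.

Compute partial derivatives:
  f_x = -3*x**2 - 2*x*y - 18*x - 6*y - 27.
  f_y = -x**2 - 6*x - 3*y**2 + 8*y - 14.
Scan x_0 ∈ {−4, ..., 4}. For each x_0, f_y(x_0, y) is a polynomial in y; find its integer roots y ∈ {−4, ..., 4}, then test f_x and f at those candidates.
  x = -4: f_y(-4, y) = -3*y**2 + 8*y - 6; no integer root y with |y| ≤ 4.
  x = -3: f_y(-3, y) = -3*y**2 + 8*y - 5; vanishes at y ∈ {1}. (-3, 1): f_x = 0, f = 0 — SINGULAR.
  x = -2: f_y(-2, y) = -3*y**2 + 8*y - 6; no integer root y with |y| ≤ 4.
  x = -1: f_y(-1, y) = -3*y**2 + 8*y - 9; no integer root y with |y| ≤ 4.
  x = 0: f_y(0, y) = -3*y**2 + 8*y - 14; no integer root y with |y| ≤ 4.
  x = 1: f_y(1, y) = -3*y**2 + 8*y - 21; no integer root y with |y| ≤ 4.
  x = 2: f_y(2, y) = -3*y**2 + 8*y - 30; no integer root y with |y| ≤ 4.
  x = 3: f_y(3, y) = -3*y**2 + 8*y - 41; no integer root y with |y| ≤ 4.
  x = 4: f_y(4, y) = -3*y**2 + 8*y - 54; no integer root y with |y| ≤ 4.
Only singular point on the grid: (-3, 1).
Classify: substitute x = -3 + u, y = 1 + v and expand: f = -u**3 - u**2*v - u**2 - v**3 + v**2.
No constant or linear terms (consistent with a singular point). Quadratic part: -u**2 + v**2. Cubic part: -u**3 - u**2*v - v**3.
The quadratic part v**2 - u**2 = (v − u)(v + u) splits into two distinct linear factors, so there are two distinct tangent lines y − 1 = ±(x − -3) — this is a node (ordinary double point).
Classification: node.


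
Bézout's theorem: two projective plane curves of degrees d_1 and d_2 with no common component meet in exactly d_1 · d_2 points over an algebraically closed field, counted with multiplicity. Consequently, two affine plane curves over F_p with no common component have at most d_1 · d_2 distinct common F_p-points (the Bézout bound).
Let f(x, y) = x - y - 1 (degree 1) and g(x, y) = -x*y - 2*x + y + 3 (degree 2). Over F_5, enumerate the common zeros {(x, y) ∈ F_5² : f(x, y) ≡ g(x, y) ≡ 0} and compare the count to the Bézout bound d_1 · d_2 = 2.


Common zeros: ∅; count = 0; Bézout bound = 2.

deg(f) = 1, deg(g) = 2, so Bézout bound = 2.
Scan x ∈ F_5. For each x, list the y ∈ F_5 with f(x, y) ≡ 0 and those with g(x, y) ≡ 0 (mod 5); the common zeros in that column are the intersection.
  x = 0: f ≡ 0 at y ∈ {4}; g ≡ 0 at y ∈ {2}; common: ∅.
  x = 1: f ≡ 0 at y ∈ {0}; g ≡ 0 at y ∈ ∅; common: ∅.
  x = 2: f ≡ 0 at y ∈ {1}; g ≡ 0 at y ∈ {4}; common: ∅.
  x = 3: f ≡ 0 at y ∈ {2}; g ≡ 0 at y ∈ {1}; common: ∅.
  x = 4: f ≡ 0 at y ∈ {3}; g ≡ 0 at y ∈ {0}; common: ∅.
Collecting: common zeros = ∅, so the count is 0.
Comparison with the Bézout bound: 0 ≤ 2 = deg(f)·deg(g), as expected for curves with no common component (the affine F_5-count falls short of the bound because intersections may lie at infinity, over extension fields, or carry multiplicity).


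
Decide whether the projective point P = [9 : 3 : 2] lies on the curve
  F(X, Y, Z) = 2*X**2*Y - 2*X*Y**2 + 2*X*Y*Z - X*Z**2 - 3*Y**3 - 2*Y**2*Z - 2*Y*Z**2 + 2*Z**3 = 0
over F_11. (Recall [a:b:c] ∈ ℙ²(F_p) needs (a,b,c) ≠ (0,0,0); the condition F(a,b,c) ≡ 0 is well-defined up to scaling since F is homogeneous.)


F(9,3,2) ≡ 7 (mod 11); P is NOT on the curve.

Evaluate F(9, 3, 2) term-by-term (mod 11).
  2*X**2*Y ↦ 2·81·3·1 = 486
  -2*X*Y**2 ↦ -2·9·9·1 = -162
  2*X*Y*Z ↦ 2·9·3·2 = 108
  -X*Z**2 ↦ -1·9·1·4 = -36
  -3*Y**3 ↦ -3·1·27·1 = -81
  -2*Y**2*Z ↦ -2·1·9·2 = -36
  -2*Y*Z**2 ↦ -2·1·3·4 = -24
  2*Z**3 ↦ 2·1·1·8 = 16
Sum: F(9, 3, 2) = (486) + (-162) + (108) + (-36) + (-81) + (-36) + (-24) + (16) = 271.
Reducing mod 11: 271 ≡ 7 (mod 11).
Since F(a, b, c) ≡ 7 ≠ 0 (mod 11), P does NOT lie on the curve.


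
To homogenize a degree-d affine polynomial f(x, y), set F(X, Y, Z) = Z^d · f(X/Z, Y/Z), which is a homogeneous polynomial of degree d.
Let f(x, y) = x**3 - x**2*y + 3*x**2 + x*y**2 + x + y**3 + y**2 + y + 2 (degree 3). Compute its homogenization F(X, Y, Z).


F(X, Y, Z) = X**3 - X**2*Y + 3*X**2*Z + X*Y**2 + X*Z**2 + Y**3 + Y**2*Z + Y*Z**2 + 2*Z**3

deg(f) = 3.
Substitute x = X/Z, y = Y/Z into f, then multiply by Z^3.
  monomial 1·x^3·y^0 ↦ 1·X^3·Y^0·Z^0.
  monomial -1·x^2·y^1 ↦ -1·X^2·Y^1·Z^0.
  monomial 3·x^2·y^0 ↦ 3·X^2·Y^0·Z^1.
  monomial 1·x^1·y^2 ↦ 1·X^1·Y^2·Z^0.
  monomial 1·x^1·y^0 ↦ 1·X^1·Y^0·Z^2.
  monomial 1·x^0·y^3 ↦ 1·X^0·Y^3·Z^0.
  monomial 1·x^0·y^2 ↦ 1·X^0·Y^2·Z^1.
  monomial 1·x^0·y^1 ↦ 1·X^0·Y^1·Z^2.
  monomial 2·x^0·y^0 ↦ 2·X^0·Y^0·Z^3.
Collecting: F(X, Y, Z) = X**3 - X**2*Y + 3*X**2*Z + X*Y**2 + X*Z**2 + Y**3 + Y**2*Z + Y*Z**2 + 2*Z**3.


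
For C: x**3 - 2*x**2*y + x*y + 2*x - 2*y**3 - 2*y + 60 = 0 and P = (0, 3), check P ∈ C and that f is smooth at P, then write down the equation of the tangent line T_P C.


Tangent line at P: 5*x - 56*y + 168 = 0.

Step 1: f(0, 3) = 0, so P lies on C.
Step 2: partial derivatives
  f_x(x, y) = 3*x**2 - 4*x*y + y + 2, f_y(x, y) = -2*x**2 + x - 6*y**2 - 2.
  f_x(P) = 5, f_y(P) = -56 (gradient nonzero, so P is smooth).
Step 3: tangent line at P: 5·(x − 0) + -56·(y − 3) = 0.
Expanding: 5*x - 56*y + 168 = 0.


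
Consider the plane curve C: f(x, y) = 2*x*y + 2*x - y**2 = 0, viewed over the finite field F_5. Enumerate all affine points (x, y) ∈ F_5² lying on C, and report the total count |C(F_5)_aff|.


Affine F_5-points: {(0, 0), (3, 3), (4, 1), (4, 2)}; count = 4.

For each of the 25 pairs (x, y) ∈ F_5², evaluate f(x, y) mod 5. Record the zeros.
  x = 0: [0↦0, 1↦4, 2↦1, 3↦1, 4↦4]  zeros at y ∈ {0}
  x = 1: [0↦2, 1↦3, 2↦2, 3↦4, 4↦4]  zeros at y ∈ ∅
  x = 2: [0↦4, 1↦2, 2↦3, 3↦2, 4↦4]  zeros at y ∈ ∅
  x = 3: [0↦1, 1↦1, 2↦4, 3↦0, 4↦4]  zeros at y ∈ {3}
  x = 4: [0↦3, 1↦0, 2↦0, 3↦3, 4↦4]  zeros at y ∈ {1, 2}
Collecting zeros: affine points = {(0, 0), (3, 3), (4, 1), (4, 2)}.
Total count |C(F_5)_aff| = 4.


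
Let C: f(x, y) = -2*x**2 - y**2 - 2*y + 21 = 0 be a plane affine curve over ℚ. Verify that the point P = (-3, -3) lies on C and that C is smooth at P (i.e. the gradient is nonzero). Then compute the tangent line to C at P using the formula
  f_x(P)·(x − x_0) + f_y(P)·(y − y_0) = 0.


Tangent line at P: 12*x + 4*y + 48 = 0.

Step 1: f(-3, -3) = 0, so P lies on C.
Step 2: partial derivatives
  f_x(x, y) = -4*x, f_y(x, y) = -2*y - 2.
  f_x(P) = 12, f_y(P) = 4 (gradient nonzero, so P is smooth).
Step 3: tangent line at P: 12·(x − -3) + 4·(y − -3) = 0.
Expanding: 12*x + 4*y + 48 = 0.


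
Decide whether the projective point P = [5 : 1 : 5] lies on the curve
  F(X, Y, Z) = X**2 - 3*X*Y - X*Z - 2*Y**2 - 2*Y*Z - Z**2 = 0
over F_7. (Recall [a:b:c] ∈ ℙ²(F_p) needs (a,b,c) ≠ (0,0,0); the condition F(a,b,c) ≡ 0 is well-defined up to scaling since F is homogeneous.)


F(5,1,5) ≡ 4 (mod 7); P is NOT on the curve.

Evaluate F(5, 1, 5) term-by-term (mod 7).
  X**2 ↦ 1·25·1·1 = 25
  -3*X*Y ↦ -3·5·1·1 = -15
  -X*Z ↦ -1·5·1·5 = -25
  -2*Y**2 ↦ -2·1·1·1 = -2
  -2*Y*Z ↦ -2·1·1·5 = -10
  -Z**2 ↦ -1·1·1·25 = -25
Sum: F(5, 1, 5) = (25) + (-15) + (-25) + (-2) + (-10) + (-25) = -52.
Reducing mod 7: -52 ≡ 4 (mod 7).
Since F(a, b, c) ≡ 4 ≠ 0 (mod 7), P does NOT lie on the curve.


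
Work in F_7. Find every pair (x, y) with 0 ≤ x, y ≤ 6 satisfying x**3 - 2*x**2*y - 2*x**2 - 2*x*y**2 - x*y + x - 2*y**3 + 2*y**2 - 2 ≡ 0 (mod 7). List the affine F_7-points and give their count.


Affine F_7-points: {(0, 4), (1, 1), (2, 0), (2, 1), (2, 5), (3, 4), (4, 3), (4, 5), (6, 5)}; count = 9.

For each of the 49 pairs (x, y) ∈ F_7², evaluate f(x, y) mod 7. Record the zeros.
  x = 0: [0↦5, 1↦5, 2↦4, 3↦4, 4↦0, 5↦1, 6↦2]  zeros at y ∈ {4}
  x = 1: [0↦5, 1↦0, 2↦4, 3↦5, 4↦5, 5↦6, 6↦3]  zeros at y ∈ {1}
  x = 2: [0↦0, 1↦0, 2↦5, 3↦3, 4↦3, 5↦0, 6↦3]  zeros at y ∈ {0, 1, 5}
  x = 3: [0↦3, 1↦4, 2↦6, 3↦4, 4↦0, 5↦3, 6↦1]  zeros at y ∈ {4}
  x = 4: [0↦6, 1↦4, 2↦6, 3↦0, 4↦2, 5↦0, 6↦3]  zeros at y ∈ {3, 5}
  x = 5: [0↦1, 1↦6, 2↦4, 3↦4, 4↦1, 5↦4, 6↦1]  zeros at y ∈ ∅
  x = 6: [0↦1, 1↦2, 2↦6, 3↦1, 4↦3, 5↦0, 6↦1]  zeros at y ∈ {5}
Collecting zeros: affine points = {(0, 4), (1, 1), (2, 0), (2, 1), (2, 5), (3, 4), (4, 3), (4, 5), (6, 5)}.
Total count |C(F_7)_aff| = 9.


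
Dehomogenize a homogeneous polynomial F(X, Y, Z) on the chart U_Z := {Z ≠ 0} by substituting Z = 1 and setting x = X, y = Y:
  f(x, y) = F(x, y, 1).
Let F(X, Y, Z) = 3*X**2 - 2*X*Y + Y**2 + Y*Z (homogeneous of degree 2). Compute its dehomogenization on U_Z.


f(x, y) = 3*x**2 - 2*x*y + y**2 + y

On U_Z we set Z = 1. Each monomial c·X^i·Y^j·Z^k in F becomes c·x^i·y^j·1^k = c·x^i·y^j.
Substituting Z = 1: F(X, Y, 1) = 3*x**2 - 2*x*y + y**2 + y.
Note: deg(f) ≤ deg(F) = 2; strict inequality happens when F is divisible by Z (lost terms).


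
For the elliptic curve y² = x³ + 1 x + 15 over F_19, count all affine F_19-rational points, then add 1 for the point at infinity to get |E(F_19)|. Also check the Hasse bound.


Affine points = {(1, 6), (1, 13), (2, 5), (2, 14), (3, 8), (3, 11), (4, 8), (4, 11), (6, 3), (6, 16), (7, 2), (7, 17), (12, 8), (12, 11), (15, 2), (15, 17), (16, 2), (16, 17), (17, 9), (17, 10)}; affine count = 20; |E(F_19)| = 21.

Discriminant check: Δ ∝ 4a³ + 27b² = 4·1³ + 27·15² = 4·1 + 27·225 ≡ 18 (mod 19). Nonzero ⇒ E is nonsingular.
For each x ∈ F_19, compute rhs = x³ + 1·x + 15 mod 19, then count y ∈ F_19 with y² ≡ rhs.
  x = 0: rhs = 15, matching y values: none (0 points).
  x = 1: rhs = 17, matching y values: 6, 13 (2 points).
  x = 2: rhs = 6, matching y values: 5, 14 (2 points).
  x = 3: rhs = 7, matching y values: 8, 11 (2 points).
  x = 4: rhs = 7, matching y values: 8, 11 (2 points).
  x = 5: rhs = 12, matching y values: none (0 points).
  x = 6: rhs = 9, matching y values: 3, 16 (2 points).
  x = 7: rhs = 4, matching y values: 2, 17 (2 points).
  x = 8: rhs = 3, matching y values: none (0 points).
  x = 9: rhs = 12, matching y values: none (0 points).
  x = 10: rhs = 18, matching y values: none (0 points).
  x = 11: rhs = 8, matching y values: none (0 points).
  x = 12: rhs = 7, matching y values: 8, 11 (2 points).
  x = 13: rhs = 2, matching y values: none (0 points).
  x = 14: rhs = 18, matching y values: none (0 points).
  x = 15: rhs = 4, matching y values: 2, 17 (2 points).
  x = 16: rhs = 4, matching y values: 2, 17 (2 points).
  x = 17: rhs = 5, matching y values: 9, 10 (2 points).
  x = 18: rhs = 13, matching y values: none (0 points).
Total affine count: 20.
Full point count |E(F_19)| = 20 + 1 = 21.
Hasse bound: |21 − (19+1)| = |1| = 1 ≤ 2√19 ≈ 8.7178 ✓.


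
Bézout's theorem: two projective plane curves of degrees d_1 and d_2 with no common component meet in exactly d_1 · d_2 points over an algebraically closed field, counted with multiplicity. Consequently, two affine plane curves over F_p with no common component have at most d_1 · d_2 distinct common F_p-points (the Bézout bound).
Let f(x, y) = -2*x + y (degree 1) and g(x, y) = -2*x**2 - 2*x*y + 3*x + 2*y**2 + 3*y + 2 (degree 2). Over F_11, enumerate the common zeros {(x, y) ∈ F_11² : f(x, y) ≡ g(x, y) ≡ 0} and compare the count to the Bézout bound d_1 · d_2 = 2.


Common zeros: ∅; count = 0; Bézout bound = 2.

deg(f) = 1, deg(g) = 2, so Bézout bound = 2.
Scan x ∈ F_11. For each x, list the y ∈ F_11 with f(x, y) ≡ 0 and those with g(x, y) ≡ 0 (mod 11); the common zeros in that column are the intersection.
  x = 0: f ≡ 0 at y ∈ {0}; g ≡ 0 at y ∈ {7, 8}; common: ∅.
  x = 1: f ≡ 0 at y ∈ {2}; g ≡ 0 at y ∈ ∅; common: ∅.
  x = 2: f ≡ 0 at y ∈ {4}; g ≡ 0 at y ∈ {0, 6}; common: ∅.
  x = 3: f ≡ 0 at y ∈ {6}; g ≡ 0 at y ∈ ∅; common: ∅.
  x = 4: f ≡ 0 at y ∈ {8}; g ≡ 0 at y ∈ {9, 10}; common: ∅.
  x = 5: f ≡ 0 at y ∈ {10}; g ≡ 0 at y ∈ {0, 9}; common: ∅.
  x = 6: f ≡ 0 at y ∈ {1}; g ≡ 0 at y ∈ ∅; common: ∅.
  x = 7: f ≡ 0 at y ∈ {3}; g ≡ 0 at y ∈ ∅; common: ∅.
  x = 8: f ≡ 0 at y ∈ {5}; g ≡ 0 at y ∈ ∅; common: ∅.
  x = 9: f ≡ 0 at y ∈ {7}; g ≡ 0 at y ∈ ∅; common: ∅.
  x = 10: f ≡ 0 at y ∈ {9}; g ≡ 0 at y ∈ {6, 8}; common: ∅.
Collecting: common zeros = ∅, so the count is 0.
Comparison with the Bézout bound: 0 ≤ 2 = deg(f)·deg(g), as expected for curves with no common component (the affine F_11-count falls short of the bound because intersections may lie at infinity, over extension fields, or carry multiplicity).


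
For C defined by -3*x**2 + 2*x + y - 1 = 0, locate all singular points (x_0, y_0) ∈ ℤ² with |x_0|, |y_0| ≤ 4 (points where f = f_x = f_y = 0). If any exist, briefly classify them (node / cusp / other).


No singular points in the scanned grid; C is smooth there.

Compute partial derivatives:
  f_x = 2 - 6*x.
  f_y = 1.
f_y = 1 is a nonzero constant, so f_y never vanishes: no point (x, y) can satisfy f = f_x = f_y = 0. In particular no (x, y) ∈ {−4, ..., 4}² is singular; the curve is smooth.


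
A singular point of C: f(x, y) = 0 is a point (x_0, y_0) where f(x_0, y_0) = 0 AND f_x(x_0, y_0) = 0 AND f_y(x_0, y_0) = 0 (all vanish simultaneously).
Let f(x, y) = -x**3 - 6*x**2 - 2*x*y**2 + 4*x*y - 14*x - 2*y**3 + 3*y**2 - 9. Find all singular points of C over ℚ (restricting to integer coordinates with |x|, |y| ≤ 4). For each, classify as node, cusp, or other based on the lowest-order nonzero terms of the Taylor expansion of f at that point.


Singular points: {(-2, 1)}; classification: cusp.

Compute partial derivatives:
  f_x = -3*x**2 - 12*x - 2*y**2 + 4*y - 14.
  f_y = -4*x*y + 4*x - 6*y**2 + 6*y.
Scan x_0 ∈ {−4, ..., 4}. For each x_0, f_y(x_0, y) is a polynomial in y; find its integer roots y ∈ {−4, ..., 4}, then test f_x and f at those candidates.
  x = -4: f_y(-4, y) = -6*y**2 + 22*y - 16; vanishes at y ∈ {1}. (-4, 1): f_x = -12 ≠ 0.
  x = -3: f_y(-3, y) = -6*y**2 + 18*y - 12; vanishes at y ∈ {1, 2}. (-3, 1): f_x = -3 ≠ 0; (-3, 2): f_x = -5 ≠ 0.
  x = -2: f_y(-2, y) = -6*y**2 + 14*y - 8; vanishes at y ∈ {1}. (-2, 1): f_x = 0, f = 0 — SINGULAR.
  x = -1: f_y(-1, y) = -6*y**2 + 10*y - 4; vanishes at y ∈ {1}. (-1, 1): f_x = -3 ≠ 0.
  x = 0: f_y(0, y) = -6*y**2 + 6*y; vanishes at y ∈ {0, 1}. (0, 0): f_x = -14 ≠ 0; (0, 1): f_x = -12 ≠ 0.
  x = 1: f_y(1, y) = -6*y**2 + 2*y + 4; vanishes at y ∈ {1}. (1, 1): f_x = -27 ≠ 0.
  x = 2: f_y(2, y) = -6*y**2 - 2*y + 8; vanishes at y ∈ {1}. (2, 1): f_x = -48 ≠ 0.
  x = 3: f_y(3, y) = -6*y**2 - 6*y + 12; vanishes at y ∈ {-2, 1}. (3, -2): f_x = -93 ≠ 0; (3, 1): f_x = -75 ≠ 0.
  x = 4: f_y(4, y) = -6*y**2 - 10*y + 16; vanishes at y ∈ {1}. (4, 1): f_x = -108 ≠ 0.
Only singular point on the grid: (-2, 1).
Classify: substitute x = -2 + u, y = 1 + v and expand: f = -u**3 - 2*u*v**2 - 2*v**3 + v**2.
No constant or linear terms (consistent with a singular point). Quadratic part: v**2. Cubic part: -u**3 - 2*u*v**2 - 2*v**3.
The quadratic part v**2 is a perfect square, so there is a single (double) tangent line v = 0, i.e. y = 1. Restricting the cubic part to that line (v = 0) leaves -u**3 ≠ 0, so f is not divisible by v and the branch is v² ≈ u**3 to lowest order — this is a cusp.
Classification: cusp.


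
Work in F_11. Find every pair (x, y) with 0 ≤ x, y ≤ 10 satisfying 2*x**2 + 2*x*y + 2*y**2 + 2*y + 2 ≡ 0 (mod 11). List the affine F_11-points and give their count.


Affine F_11-points: {(2, 4), (3, 2), (3, 5), (4, 8), (4, 9), (5, 1), (5, 4), (6, 2), (9, 3), (9, 9), (10, 3), (10, 8)}; count = 12.

For each of the 121 pairs (x, y) ∈ F_11², evaluate f(x, y) mod 11. Record the zeros.
  x = 0: [0↦2, 1↦6, 2↦3, 3↦4, 4↦9, 5↦7, 6↦9, 7↦4, 8↦3, 9↦6, 10↦2]  zeros at y ∈ ∅
  x = 1: [0↦4, 1↦10, 2↦9, 3↦1, 4↦8, 5↦8, 6↦1, 7↦9, 8↦10, 9↦4, 10↦2]  zeros at y ∈ ∅
  x = 2: [0↦10, 1↦7, 2↦8, 3↦2, 4↦0, 5↦2, 6↦8, 7↦7, 8↦10, 9↦6, 10↦6]  zeros at y ∈ {4}
  x = 3: [0↦9, 1↦8, 2↦0, 3↦7, 4↦7, 5↦0, 6↦8, 7↦9, 8↦3, 9↦1, 10↦3]  zeros at y ∈ {2, 5}
  x = 4: [0↦1, 1↦2, 2↦7, 3↦5, 4↦7, 5↦2, 6↦1, 7↦4, 8↦0, 9↦0, 10↦4]  zeros at y ∈ {8, 9}
  x = 5: [0↦8, 1↦0, 2↦7, 3↦7, 4↦0, 5↦8, 6↦9, 7↦3, 8↦1, 9↦3, 10↦9]  zeros at y ∈ {1, 4}
  x = 6: [0↦8, 1↦2, 2↦0, 3↦2, 4↦8, 5↦7, 6↦10, 7↦6, 8↦6, 9↦10, 10↦7]  zeros at y ∈ {2}
  x = 7: [0↦1, 1↦8, 2↦8, 3↦1, 4↦9, 5↦10, 6↦4, 7↦2, 8↦4, 9↦10, 10↦9]  zeros at y ∈ ∅
  x = 8: [0↦9, 1↦7, 2↦9, 3↦4, 4↦3, 5↦6, 6↦2, 7↦2, 8↦6, 9↦3, 10↦4]  zeros at y ∈ ∅
  x = 9: [0↦10, 1↦10, 2↦3, 3↦0, 4↦1, 5↦6, 6↦4, 7↦6, 8↦1, 9↦0, 10↦3]  zeros at y ∈ {3, 9}
  x = 10: [0↦4, 1↦6, 2↦1, 3↦0, 4↦3, 5↦10, 6↦10, 7↦3, 8↦0, 9↦1, 10↦6]  zeros at y ∈ {3, 8}
Collecting zeros: affine points = {(2, 4), (3, 2), (3, 5), (4, 8), (4, 9), (5, 1), (5, 4), (6, 2), (9, 3), (9, 9), (10, 3), (10, 8)}.
Total count |C(F_11)_aff| = 12.


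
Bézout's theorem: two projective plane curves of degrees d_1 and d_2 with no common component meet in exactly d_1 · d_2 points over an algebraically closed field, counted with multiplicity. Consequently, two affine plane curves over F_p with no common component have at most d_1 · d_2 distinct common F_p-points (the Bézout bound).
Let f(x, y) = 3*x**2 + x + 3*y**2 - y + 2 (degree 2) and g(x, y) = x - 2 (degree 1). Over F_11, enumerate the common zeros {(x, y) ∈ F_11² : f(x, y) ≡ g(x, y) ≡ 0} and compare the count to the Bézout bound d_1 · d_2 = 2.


Common zeros: ∅; count = 0; Bézout bound = 2.

deg(f) = 2, deg(g) = 1, so Bézout bound = 2.
Scan x ∈ F_11. For each x, list the y ∈ F_11 with f(x, y) ≡ 0 and those with g(x, y) ≡ 0 (mod 11); the common zeros in that column are the intersection.
  x = 0: f ≡ 0 at y ∈ ∅; g ≡ 0 at y ∈ ∅; common: ∅.
  x = 1: f ≡ 0 at y ∈ ∅; g ≡ 0 at y ∈ ∅; common: ∅.
  x = 2: f ≡ 0 at y ∈ ∅; g ≡ 0 at y ∈ {0, 1, 2, 3, 4, 5, 6, 7, 8, 9, 10}; common: ∅.
  x = 3: f ≡ 0 at y ∈ ∅; g ≡ 0 at y ∈ ∅; common: ∅.
  x = 4: f ≡ 0 at y ∈ ∅; g ≡ 0 at y ∈ ∅; common: ∅.
  x = 5: f ≡ 0 at y ∈ ∅; g ≡ 0 at y ∈ ∅; common: ∅.
  x = 6: f ≡ 0 at y ∈ ∅; g ≡ 0 at y ∈ ∅; common: ∅.
  x = 7: f ≡ 0 at y ∈ ∅; g ≡ 0 at y ∈ ∅; common: ∅.
  x = 8: f ≡ 0 at y ∈ ∅; g ≡ 0 at y ∈ ∅; common: ∅.
  x = 9: f ≡ 0 at y ∈ {2}; g ≡ 0 at y ∈ ∅; common: ∅.
  x = 10: f ≡ 0 at y ∈ ∅; g ≡ 0 at y ∈ ∅; common: ∅.
Collecting: common zeros = ∅, so the count is 0.
Comparison with the Bézout bound: 0 ≤ 2 = deg(f)·deg(g), as expected for curves with no common component (the affine F_11-count falls short of the bound because intersections may lie at infinity, over extension fields, or carry multiplicity).


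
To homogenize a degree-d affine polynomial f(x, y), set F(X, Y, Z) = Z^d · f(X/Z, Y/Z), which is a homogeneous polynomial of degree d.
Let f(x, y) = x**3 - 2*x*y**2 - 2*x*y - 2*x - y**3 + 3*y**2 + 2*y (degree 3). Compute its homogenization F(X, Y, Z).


F(X, Y, Z) = X**3 - 2*X*Y**2 - 2*X*Y*Z - 2*X*Z**2 - Y**3 + 3*Y**2*Z + 2*Y*Z**2

deg(f) = 3.
Substitute x = X/Z, y = Y/Z into f, then multiply by Z^3.
  monomial 1·x^3·y^0 ↦ 1·X^3·Y^0·Z^0.
  monomial -2·x^1·y^2 ↦ -2·X^1·Y^2·Z^0.
  monomial -2·x^1·y^1 ↦ -2·X^1·Y^1·Z^1.
  monomial -2·x^1·y^0 ↦ -2·X^1·Y^0·Z^2.
  monomial -1·x^0·y^3 ↦ -1·X^0·Y^3·Z^0.
  monomial 3·x^0·y^2 ↦ 3·X^0·Y^2·Z^1.
  monomial 2·x^0·y^1 ↦ 2·X^0·Y^1·Z^2.
Collecting: F(X, Y, Z) = X**3 - 2*X*Y**2 - 2*X*Y*Z - 2*X*Z**2 - Y**3 + 3*Y**2*Z + 2*Y*Z**2.


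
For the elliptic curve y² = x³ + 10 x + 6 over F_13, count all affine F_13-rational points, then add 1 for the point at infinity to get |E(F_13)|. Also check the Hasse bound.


Affine points = {(1, 2), (1, 11), (5, 5), (5, 8), (6, 3), (6, 10), (7, 4), (7, 9), (8, 0), (10, 1), (10, 12), (11, 2), (11, 11)}; affine count = 13; |E(F_13)| = 14.

Discriminant check: Δ ∝ 4a³ + 27b² = 4·10³ + 27·6² = 4·1000 + 27·36 ≡ 6 (mod 13). Nonzero ⇒ E is nonsingular.
For each x ∈ F_13, compute rhs = x³ + 10·x + 6 mod 13, then count y ∈ F_13 with y² ≡ rhs.
  x = 0: rhs = 6, matching y values: none (0 points).
  x = 1: rhs = 4, matching y values: 2, 11 (2 points).
  x = 2: rhs = 8, matching y values: none (0 points).
  x = 3: rhs = 11, matching y values: none (0 points).
  x = 4: rhs = 6, matching y values: none (0 points).
  x = 5: rhs = 12, matching y values: 5, 8 (2 points).
  x = 6: rhs = 9, matching y values: 3, 10 (2 points).
  x = 7: rhs = 3, matching y values: 4, 9 (2 points).
  x = 8: rhs = 0, matching y values: 0 (1 points).
  x = 9: rhs = 6, matching y values: none (0 points).
  x = 10: rhs = 1, matching y values: 1, 12 (2 points).
  x = 11: rhs = 4, matching y values: 2, 11 (2 points).
  x = 12: rhs = 8, matching y values: none (0 points).
Total affine count: 13.
Full point count |E(F_13)| = 13 + 1 = 14.
Hasse bound: |14 − (13+1)| = |0| = 0 ≤ 2√13 ≈ 7.2111 ✓.


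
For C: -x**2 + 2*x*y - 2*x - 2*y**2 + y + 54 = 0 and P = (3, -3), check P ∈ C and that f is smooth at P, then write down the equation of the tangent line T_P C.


Tangent line at P: -14*x + 19*y + 99 = 0.

Step 1: f(3, -3) = 0, so P lies on C.
Step 2: partial derivatives
  f_x(x, y) = -2*x + 2*y - 2, f_y(x, y) = 2*x - 4*y + 1.
  f_x(P) = -14, f_y(P) = 19 (gradient nonzero, so P is smooth).
Step 3: tangent line at P: -14·(x − 3) + 19·(y − -3) = 0.
Expanding: -14*x + 19*y + 99 = 0.


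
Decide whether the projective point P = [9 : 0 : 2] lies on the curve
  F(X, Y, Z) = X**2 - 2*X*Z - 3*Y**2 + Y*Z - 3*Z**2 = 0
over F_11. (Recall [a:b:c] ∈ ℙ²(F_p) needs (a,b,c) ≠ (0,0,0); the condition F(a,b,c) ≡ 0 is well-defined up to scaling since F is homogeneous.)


F(9,0,2) ≡ 0 (mod 11); P is on the curve.

Evaluate F(9, 0, 2) term-by-term (mod 11).
  X**2 ↦ 1·81·1·1 = 81
  -2*X*Z ↦ -2·9·1·2 = -36
  -3*Y**2 ↦ -3·1·0·1 = 0
  Y*Z ↦ 1·1·0·2 = 0
  -3*Z**2 ↦ -3·1·1·4 = -12
Sum: F(9, 0, 2) = (81) + (-36) + (0) + (0) + (-12) = 33.
Reducing mod 11: 33 ≡ 0 (mod 11).
Since F(a, b, c) ≡ 0 (mod 11), P lies on the curve.


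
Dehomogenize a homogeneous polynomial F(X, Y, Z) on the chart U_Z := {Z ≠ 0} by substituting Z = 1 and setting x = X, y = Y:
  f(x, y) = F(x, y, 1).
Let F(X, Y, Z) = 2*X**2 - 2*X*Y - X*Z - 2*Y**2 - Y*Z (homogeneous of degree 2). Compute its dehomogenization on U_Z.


f(x, y) = 2*x**2 - 2*x*y - x - 2*y**2 - y

On U_Z we set Z = 1. Each monomial c·X^i·Y^j·Z^k in F becomes c·x^i·y^j·1^k = c·x^i·y^j.
Substituting Z = 1: F(X, Y, 1) = 2*x**2 - 2*x*y - x - 2*y**2 - y.
Note: deg(f) ≤ deg(F) = 2; strict inequality happens when F is divisible by Z (lost terms).


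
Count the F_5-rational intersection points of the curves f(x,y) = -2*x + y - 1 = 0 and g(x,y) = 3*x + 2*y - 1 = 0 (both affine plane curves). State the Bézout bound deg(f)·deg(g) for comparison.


Common zeros: {(2, 0)}; count = 1; Bézout bound = 1.

deg(f) = 1, deg(g) = 1, so Bézout bound = 1.
Scan x ∈ F_5. For each x, list the y ∈ F_5 with f(x, y) ≡ 0 and those with g(x, y) ≡ 0 (mod 5); the common zeros in that column are the intersection.
  x = 0: f ≡ 0 at y ∈ {1}; g ≡ 0 at y ∈ {3}; common: ∅.
  x = 1: f ≡ 0 at y ∈ {3}; g ≡ 0 at y ∈ {4}; common: ∅.
  x = 2: f ≡ 0 at y ∈ {0}; g ≡ 0 at y ∈ {0}; common: {0}.
  x = 3: f ≡ 0 at y ∈ {2}; g ≡ 0 at y ∈ {1}; common: ∅.
  x = 4: f ≡ 0 at y ∈ {4}; g ≡ 0 at y ∈ {2}; common: ∅.
Collecting: common zeros = {(2, 0)}, so the count is 1.
Comparison with the Bézout bound: 1 ≤ 1 = deg(f)·deg(g), as expected for curves with no common component (the bound is attained).


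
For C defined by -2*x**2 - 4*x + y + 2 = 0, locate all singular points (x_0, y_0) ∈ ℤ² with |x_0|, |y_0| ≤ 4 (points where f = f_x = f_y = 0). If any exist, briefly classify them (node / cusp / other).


No singular points in the scanned grid; C is smooth there.

Compute partial derivatives:
  f_x = -4*x - 4.
  f_y = 1.
f_y = 1 is a nonzero constant, so f_y never vanishes: no point (x, y) can satisfy f = f_x = f_y = 0. In particular no (x, y) ∈ {−4, ..., 4}² is singular; the curve is smooth.


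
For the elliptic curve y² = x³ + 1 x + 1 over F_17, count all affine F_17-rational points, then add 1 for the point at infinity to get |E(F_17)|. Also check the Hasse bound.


Affine points = {(0, 1), (0, 16), (4, 1), (4, 16), (6, 6), (6, 11), (9, 5), (9, 12), (10, 5), (10, 12), (11, 0), (13, 1), (13, 16), (15, 5), (15, 12), (16, 4), (16, 13)}; affine count = 17; |E(F_17)| = 18.

Discriminant check: Δ ∝ 4a³ + 27b² = 4·1³ + 27·1² = 4·1 + 27·1 ≡ 14 (mod 17). Nonzero ⇒ E is nonsingular.
For each x ∈ F_17, compute rhs = x³ + 1·x + 1 mod 17, then count y ∈ F_17 with y² ≡ rhs.
  x = 0: rhs = 1, matching y values: 1, 16 (2 points).
  x = 1: rhs = 3, matching y values: none (0 points).
  x = 2: rhs = 11, matching y values: none (0 points).
  x = 3: rhs = 14, matching y values: none (0 points).
  x = 4: rhs = 1, matching y values: 1, 16 (2 points).
  x = 5: rhs = 12, matching y values: none (0 points).
  x = 6: rhs = 2, matching y values: 6, 11 (2 points).
  x = 7: rhs = 11, matching y values: none (0 points).
  x = 8: rhs = 11, matching y values: none (0 points).
  x = 9: rhs = 8, matching y values: 5, 12 (2 points).
  x = 10: rhs = 8, matching y values: 5, 12 (2 points).
  x = 11: rhs = 0, matching y values: 0 (1 points).
  x = 12: rhs = 7, matching y values: none (0 points).
  x = 13: rhs = 1, matching y values: 1, 16 (2 points).
  x = 14: rhs = 5, matching y values: none (0 points).
  x = 15: rhs = 8, matching y values: 5, 12 (2 points).
  x = 16: rhs = 16, matching y values: 4, 13 (2 points).
Total affine count: 17.
Full point count |E(F_17)| = 17 + 1 = 18.
Hasse bound: |18 − (17+1)| = |0| = 0 ≤ 2√17 ≈ 8.2462 ✓.


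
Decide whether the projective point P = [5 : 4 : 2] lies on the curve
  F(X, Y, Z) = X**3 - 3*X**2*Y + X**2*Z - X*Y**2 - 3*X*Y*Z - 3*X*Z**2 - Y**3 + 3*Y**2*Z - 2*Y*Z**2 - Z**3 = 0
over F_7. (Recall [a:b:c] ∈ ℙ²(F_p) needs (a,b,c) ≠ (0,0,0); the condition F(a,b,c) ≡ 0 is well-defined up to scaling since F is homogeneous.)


F(5,4,2) ≡ 6 (mod 7); P is NOT on the curve.

Evaluate F(5, 4, 2) term-by-term (mod 7).
  X**3 ↦ 1·125·1·1 = 125
  -3*X**2*Y ↦ -3·25·4·1 = -300
  X**2*Z ↦ 1·25·1·2 = 50
  -X*Y**2 ↦ -1·5·16·1 = -80
  -3*X*Y*Z ↦ -3·5·4·2 = -120
  -3*X*Z**2 ↦ -3·5·1·4 = -60
  -Y**3 ↦ -1·1·64·1 = -64
  3*Y**2*Z ↦ 3·1·16·2 = 96
  -2*Y*Z**2 ↦ -2·1·4·4 = -32
  -Z**3 ↦ -1·1·1·8 = -8
Sum: F(5, 4, 2) = (125) + (-300) + (50) + (-80) + (-120) + (-60) + (-64) + (96) + (-32) + (-8) = -393.
Reducing mod 7: -393 ≡ 6 (mod 7).
Since F(a, b, c) ≡ 6 ≠ 0 (mod 7), P does NOT lie on the curve.


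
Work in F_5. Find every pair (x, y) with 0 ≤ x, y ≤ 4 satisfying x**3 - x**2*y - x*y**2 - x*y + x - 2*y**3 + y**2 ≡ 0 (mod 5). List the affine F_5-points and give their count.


Affine F_5-points: {(0, 0), (0, 3), (2, 0), (3, 0), (4, 2)}; count = 5.

For each of the 25 pairs (x, y) ∈ F_5², evaluate f(x, y) mod 5. Record the zeros.
  x = 0: [0↦0, 1↦4, 2↦3, 3↦0, 4↦3]  zeros at y ∈ {0, 3}
  x = 1: [0↦2, 1↦3, 2↦2, 3↦2, 4↦1]  zeros at y ∈ ∅
  x = 2: [0↦0, 1↦1, 2↦3, 3↦4, 4↦2]  zeros at y ∈ {0}
  x = 3: [0↦0, 1↦4, 2↦2, 3↦2, 4↦2]  zeros at y ∈ {0}
  x = 4: [0↦3, 1↦3, 2↦0, 3↦2, 4↦2]  zeros at y ∈ {2}
Collecting zeros: affine points = {(0, 0), (0, 3), (2, 0), (3, 0), (4, 2)}.
Total count |C(F_5)_aff| = 5.


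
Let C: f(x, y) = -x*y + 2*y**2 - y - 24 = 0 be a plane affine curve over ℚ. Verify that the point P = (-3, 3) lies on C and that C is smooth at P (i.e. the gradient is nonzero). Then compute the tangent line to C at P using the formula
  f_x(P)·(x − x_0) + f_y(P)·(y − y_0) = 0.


Tangent line at P: -3*x + 14*y - 51 = 0.

Step 1: f(-3, 3) = 0, so P lies on C.
Step 2: partial derivatives
  f_x(x, y) = -y, f_y(x, y) = -x + 4*y - 1.
  f_x(P) = -3, f_y(P) = 14 (gradient nonzero, so P is smooth).
Step 3: tangent line at P: -3·(x − -3) + 14·(y − 3) = 0.
Expanding: -3*x + 14*y - 51 = 0.


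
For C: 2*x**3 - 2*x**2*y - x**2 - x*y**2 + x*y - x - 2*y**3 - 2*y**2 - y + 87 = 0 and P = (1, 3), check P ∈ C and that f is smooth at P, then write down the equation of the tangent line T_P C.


Tangent line at P: -15*x - 74*y + 237 = 0.

Step 1: f(1, 3) = 0, so P lies on C.
Step 2: partial derivatives
  f_x(x, y) = 6*x**2 - 4*x*y - 2*x - y**2 + y - 1, f_y(x, y) = -2*x**2 - 2*x*y + x - 6*y**2 - 4*y - 1.
  f_x(P) = -15, f_y(P) = -74 (gradient nonzero, so P is smooth).
Step 3: tangent line at P: -15·(x − 1) + -74·(y − 3) = 0.
Expanding: -15*x - 74*y + 237 = 0.


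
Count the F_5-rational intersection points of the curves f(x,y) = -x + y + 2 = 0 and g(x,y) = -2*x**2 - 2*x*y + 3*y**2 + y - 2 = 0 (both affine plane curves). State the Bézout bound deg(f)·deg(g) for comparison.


Common zeros: {(1, 4), (2, 0)}; count = 2; Bézout bound = 2.

deg(f) = 1, deg(g) = 2, so Bézout bound = 2.
Scan x ∈ F_5. For each x, list the y ∈ F_5 with f(x, y) ≡ 0 and those with g(x, y) ≡ 0 (mod 5); the common zeros in that column are the intersection.
  x = 0: f ≡ 0 at y ∈ {3}; g ≡ 0 at y ∈ {4}; common: ∅.
  x = 1: f ≡ 0 at y ∈ {4}; g ≡ 0 at y ∈ {3, 4}; common: {4}.
  x = 2: f ≡ 0 at y ∈ {0}; g ≡ 0 at y ∈ {0, 1}; common: {0}.
  x = 3: f ≡ 0 at y ∈ {1}; g ≡ 0 at y ∈ {0}; common: ∅.
  x = 4: f ≡ 0 at y ∈ {2}; g ≡ 0 at y ∈ ∅; common: ∅.
Collecting: common zeros = {(1, 4), (2, 0)}, so the count is 2.
Comparison with the Bézout bound: 2 ≤ 2 = deg(f)·deg(g), as expected for curves with no common component (the bound is attained).


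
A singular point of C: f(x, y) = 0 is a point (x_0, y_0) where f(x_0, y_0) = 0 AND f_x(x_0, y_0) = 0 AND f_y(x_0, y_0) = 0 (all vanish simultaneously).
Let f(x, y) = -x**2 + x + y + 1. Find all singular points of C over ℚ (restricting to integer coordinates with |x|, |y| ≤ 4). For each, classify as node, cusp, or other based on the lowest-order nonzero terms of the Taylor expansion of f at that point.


No singular points in the scanned grid; C is smooth there.

Compute partial derivatives:
  f_x = 1 - 2*x.
  f_y = 1.
f_y = 1 is a nonzero constant, so f_y never vanishes: no point (x, y) can satisfy f = f_x = f_y = 0. In particular no (x, y) ∈ {−4, ..., 4}² is singular; the curve is smooth.


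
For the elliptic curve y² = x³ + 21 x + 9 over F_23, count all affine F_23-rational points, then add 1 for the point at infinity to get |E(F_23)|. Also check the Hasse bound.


Affine points = {(0, 3), (0, 20), (1, 10), (1, 13), (2, 6), (2, 17), (5, 3), (5, 20), (6, 11), (6, 12), (7, 4), (7, 19), (10, 0), (13, 8), (13, 15), (16, 5), (16, 18), (17, 9), (17, 14), (18, 3), (18, 20)}; affine count = 21; |E(F_23)| = 22.

Discriminant check: Δ ∝ 4a³ + 27b² = 4·21³ + 27·9² = 4·9261 + 27·81 ≡ 16 (mod 23). Nonzero ⇒ E is nonsingular.
For each x ∈ F_23, compute rhs = x³ + 21·x + 9 mod 23, then count y ∈ F_23 with y² ≡ rhs.
  x = 0: rhs = 9, matching y values: 3, 20 (2 points).
  x = 1: rhs = 8, matching y values: 10, 13 (2 points).
  x = 2: rhs = 13, matching y values: 6, 17 (2 points).
  x = 3: rhs = 7, matching y values: none (0 points).
  x = 4: rhs = 19, matching y values: none (0 points).
  x = 5: rhs = 9, matching y values: 3, 20 (2 points).
  x = 6: rhs = 6, matching y values: 11, 12 (2 points).
  x = 7: rhs = 16, matching y values: 4, 19 (2 points).
  x = 8: rhs = 22, matching y values: none (0 points).
  x = 9: rhs = 7, matching y values: none (0 points).
  x = 10: rhs = 0, matching y values: 0 (1 points).
  x = 11: rhs = 7, matching y values: none (0 points).
  x = 12: rhs = 11, matching y values: none (0 points).
  x = 13: rhs = 18, matching y values: 8, 15 (2 points).
  x = 14: rhs = 11, matching y values: none (0 points).
  x = 15: rhs = 19, matching y values: none (0 points).
  x = 16: rhs = 2, matching y values: 5, 18 (2 points).
  x = 17: rhs = 12, matching y values: 9, 14 (2 points).
  x = 18: rhs = 9, matching y values: 3, 20 (2 points).
  x = 19: rhs = 22, matching y values: none (0 points).
  x = 20: rhs = 11, matching y values: none (0 points).
  x = 21: rhs = 5, matching y values: none (0 points).
  x = 22: rhs = 10, matching y values: none (0 points).
Total affine count: 21.
Full point count |E(F_23)| = 21 + 1 = 22.
Hasse bound: |22 − (23+1)| = |-2| = 2 ≤ 2√23 ≈ 9.5917 ✓.


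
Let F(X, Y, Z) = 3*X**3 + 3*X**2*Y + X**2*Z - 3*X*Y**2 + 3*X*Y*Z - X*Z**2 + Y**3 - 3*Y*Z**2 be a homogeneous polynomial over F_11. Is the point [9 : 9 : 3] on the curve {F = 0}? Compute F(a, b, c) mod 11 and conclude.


F(9,9,3) ≡ 0 (mod 11); P is on the curve.

Evaluate F(9, 9, 3) term-by-term (mod 11).
  3*X**3 ↦ 3·729·1·1 = 2187
  3*X**2*Y ↦ 3·81·9·1 = 2187
  X**2*Z ↦ 1·81·1·3 = 243
  -3*X*Y**2 ↦ -3·9·81·1 = -2187
  3*X*Y*Z ↦ 3·9·9·3 = 729
  -X*Z**2 ↦ -1·9·1·9 = -81
  Y**3 ↦ 1·1·729·1 = 729
  -3*Y*Z**2 ↦ -3·1·9·9 = -243
Sum: F(9, 9, 3) = (2187) + (2187) + (243) + (-2187) + (729) + (-81) + (729) + (-243) = 3564.
Reducing mod 11: 3564 ≡ 0 (mod 11).
Since F(a, b, c) ≡ 0 (mod 11), P lies on the curve.


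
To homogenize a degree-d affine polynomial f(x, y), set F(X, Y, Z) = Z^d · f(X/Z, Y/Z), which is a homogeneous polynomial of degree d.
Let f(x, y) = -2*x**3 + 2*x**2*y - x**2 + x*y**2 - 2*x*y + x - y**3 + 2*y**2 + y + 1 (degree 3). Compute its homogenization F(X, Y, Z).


F(X, Y, Z) = -2*X**3 + 2*X**2*Y - X**2*Z + X*Y**2 - 2*X*Y*Z + X*Z**2 - Y**3 + 2*Y**2*Z + Y*Z**2 + Z**3

deg(f) = 3.
Substitute x = X/Z, y = Y/Z into f, then multiply by Z^3.
  monomial -2·x^3·y^0 ↦ -2·X^3·Y^0·Z^0.
  monomial 2·x^2·y^1 ↦ 2·X^2·Y^1·Z^0.
  monomial -1·x^2·y^0 ↦ -1·X^2·Y^0·Z^1.
  monomial 1·x^1·y^2 ↦ 1·X^1·Y^2·Z^0.
  monomial -2·x^1·y^1 ↦ -2·X^1·Y^1·Z^1.
  monomial 1·x^1·y^0 ↦ 1·X^1·Y^0·Z^2.
  monomial -1·x^0·y^3 ↦ -1·X^0·Y^3·Z^0.
  monomial 2·x^0·y^2 ↦ 2·X^0·Y^2·Z^1.
  monomial 1·x^0·y^1 ↦ 1·X^0·Y^1·Z^2.
  monomial 1·x^0·y^0 ↦ 1·X^0·Y^0·Z^3.
Collecting: F(X, Y, Z) = -2*X**3 + 2*X**2*Y - X**2*Z + X*Y**2 - 2*X*Y*Z + X*Z**2 - Y**3 + 2*Y**2*Z + Y*Z**2 + Z**3.


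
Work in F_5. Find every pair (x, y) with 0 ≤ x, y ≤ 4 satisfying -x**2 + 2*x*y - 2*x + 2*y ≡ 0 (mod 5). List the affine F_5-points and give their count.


Affine F_5-points: {(0, 0), (1, 2), (2, 3), (3, 0)}; count = 4.

For each of the 25 pairs (x, y) ∈ F_5², evaluate f(x, y) mod 5. Record the zeros.
  x = 0: [0↦0, 1↦2, 2↦4, 3↦1, 4↦3]  zeros at y ∈ {0}
  x = 1: [0↦2, 1↦1, 2↦0, 3↦4, 4↦3]  zeros at y ∈ {2}
  x = 2: [0↦2, 1↦3, 2↦4, 3↦0, 4↦1]  zeros at y ∈ {3}
  x = 3: [0↦0, 1↦3, 2↦1, 3↦4, 4↦2]  zeros at y ∈ {0}
  x = 4: [0↦1, 1↦1, 2↦1, 3↦1, 4↦1]  zeros at y ∈ ∅
Collecting zeros: affine points = {(0, 0), (1, 2), (2, 3), (3, 0)}.
Total count |C(F_5)_aff| = 4.


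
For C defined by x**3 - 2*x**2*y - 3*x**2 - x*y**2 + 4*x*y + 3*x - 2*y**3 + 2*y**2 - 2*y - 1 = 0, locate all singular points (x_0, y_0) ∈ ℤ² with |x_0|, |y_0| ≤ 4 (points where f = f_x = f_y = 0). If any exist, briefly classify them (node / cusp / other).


Singular points: {(1, 0)}; classification: cusp.

Compute partial derivatives:
  f_x = 3*x**2 - 4*x*y - 6*x - y**2 + 4*y + 3.
  f_y = -2*x**2 - 2*x*y + 4*x - 6*y**2 + 4*y - 2.
Scan x_0 ∈ {−4, ..., 4}. For each x_0, f_y(x_0, y) is a polynomial in y; find its integer roots y ∈ {−4, ..., 4}, then test f_x and f at those candidates.
  x = -4: f_y(-4, y) = -6*y**2 + 12*y - 50; no integer root y with |y| ≤ 4.
  x = -3: f_y(-3, y) = -6*y**2 + 10*y - 32; no integer root y with |y| ≤ 4.
  x = -2: f_y(-2, y) = -6*y**2 + 8*y - 18; no integer root y with |y| ≤ 4.
  x = -1: f_y(-1, y) = -6*y**2 + 6*y - 8; no integer root y with |y| ≤ 4.
  x = 0: f_y(0, y) = -6*y**2 + 4*y - 2; no integer root y with |y| ≤ 4.
  x = 1: f_y(1, y) = -6*y**2 + 2*y; vanishes at y ∈ {0}. (1, 0): f_x = 0, f = 0 — SINGULAR.
  x = 2: f_y(2, y) = -6*y**2 - 2; no integer root y with |y| ≤ 4.
  x = 3: f_y(3, y) = -6*y**2 - 2*y - 8; no integer root y with |y| ≤ 4.
  x = 4: f_y(4, y) = -6*y**2 - 4*y - 18; no integer root y with |y| ≤ 4.
Only singular point on the grid: (1, 0).
Classify: substitute x = 1 + u, y = 0 + v and expand: f = u**3 - 2*u**2*v - u*v**2 - 2*v**3 + v**2.
No constant or linear terms (consistent with a singular point). Quadratic part: v**2. Cubic part: u**3 - 2*u**2*v - u*v**2 - 2*v**3.
The quadratic part v**2 is a perfect square, so there is a single (double) tangent line v = 0, i.e. y = 0. Restricting the cubic part to that line (v = 0) leaves u**3 ≠ 0, so f is not divisible by v and the branch is v² ≈ -u**3 to lowest order — this is a cusp.
Classification: cusp.


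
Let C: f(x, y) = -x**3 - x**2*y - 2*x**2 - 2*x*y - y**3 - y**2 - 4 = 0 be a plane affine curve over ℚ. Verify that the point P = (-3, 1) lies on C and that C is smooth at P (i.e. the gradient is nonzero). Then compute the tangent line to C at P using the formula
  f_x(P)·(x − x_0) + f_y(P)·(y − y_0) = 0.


Tangent line at P: -11*x - 8*y - 25 = 0.

Step 1: f(-3, 1) = 0, so P lies on C.
Step 2: partial derivatives
  f_x(x, y) = -3*x**2 - 2*x*y - 4*x - 2*y, f_y(x, y) = -x**2 - 2*x - 3*y**2 - 2*y.
  f_x(P) = -11, f_y(P) = -8 (gradient nonzero, so P is smooth).
Step 3: tangent line at P: -11·(x − -3) + -8·(y − 1) = 0.
Expanding: -11*x - 8*y - 25 = 0.


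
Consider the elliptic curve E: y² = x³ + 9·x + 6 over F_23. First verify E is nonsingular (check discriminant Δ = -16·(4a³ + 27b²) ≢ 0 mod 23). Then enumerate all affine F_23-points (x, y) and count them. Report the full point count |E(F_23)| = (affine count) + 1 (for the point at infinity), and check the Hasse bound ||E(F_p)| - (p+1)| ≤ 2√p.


Affine points = {(0, 11), (0, 12), (1, 4), (1, 19), (2, 3), (2, 20), (6, 0), (12, 5), (12, 18), (14, 1), (14, 22), (17, 9), (17, 14), (21, 7), (21, 16)}; affine count = 15; |E(F_23)| = 16.

Discriminant check: Δ ∝ 4a³ + 27b² = 4·9³ + 27·6² = 4·729 + 27·36 ≡ 1 (mod 23). Nonzero ⇒ E is nonsingular.
For each x ∈ F_23, compute rhs = x³ + 9·x + 6 mod 23, then count y ∈ F_23 with y² ≡ rhs.
  x = 0: rhs = 6, matching y values: 11, 12 (2 points).
  x = 1: rhs = 16, matching y values: 4, 19 (2 points).
  x = 2: rhs = 9, matching y values: 3, 20 (2 points).
  x = 3: rhs = 14, matching y values: none (0 points).
  x = 4: rhs = 14, matching y values: none (0 points).
  x = 5: rhs = 15, matching y values: none (0 points).
  x = 6: rhs = 0, matching y values: 0 (1 points).
  x = 7: rhs = 21, matching y values: none (0 points).
  x = 8: rhs = 15, matching y values: none (0 points).
  x = 9: rhs = 11, matching y values: none (0 points).
  x = 10: rhs = 15, matching y values: none (0 points).
  x = 11: rhs = 10, matching y values: none (0 points).
  x = 12: rhs = 2, matching y values: 5, 18 (2 points).
  x = 13: rhs = 20, matching y values: none (0 points).
  x = 14: rhs = 1, matching y values: 1, 22 (2 points).
  x = 15: rhs = 20, matching y values: none (0 points).
  x = 16: rhs = 14, matching y values: none (0 points).
  x = 17: rhs = 12, matching y values: 9, 14 (2 points).
  x = 18: rhs = 20, matching y values: none (0 points).
  x = 19: rhs = 21, matching y values: none (0 points).
  x = 20: rhs = 21, matching y values: none (0 points).
  x = 21: rhs = 3, matching y values: 7, 16 (2 points).
  x = 22: rhs = 19, matching y values: none (0 points).
Total affine count: 15.
Full point count |E(F_23)| = 15 + 1 = 16.
Hasse bound: |16 − (23+1)| = |-8| = 8 ≤ 2√23 ≈ 9.5917 ✓.
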